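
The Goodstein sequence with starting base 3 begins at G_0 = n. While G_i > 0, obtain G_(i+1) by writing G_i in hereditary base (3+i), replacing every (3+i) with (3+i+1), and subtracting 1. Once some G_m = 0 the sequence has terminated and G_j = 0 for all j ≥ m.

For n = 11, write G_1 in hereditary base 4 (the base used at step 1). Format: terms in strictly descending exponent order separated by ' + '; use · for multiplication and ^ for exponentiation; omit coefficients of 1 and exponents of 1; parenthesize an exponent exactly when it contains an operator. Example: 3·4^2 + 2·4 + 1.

i=0: 11 = 3^2 + 2 (b=3); 3→4: 4^2 + 2 = 18; 18−1 = 17
i=1: 17 = 4^2 + 1 (b=4); 4→5: 5^2 + 1 = 26; 26−1 = 25

4^2 + 1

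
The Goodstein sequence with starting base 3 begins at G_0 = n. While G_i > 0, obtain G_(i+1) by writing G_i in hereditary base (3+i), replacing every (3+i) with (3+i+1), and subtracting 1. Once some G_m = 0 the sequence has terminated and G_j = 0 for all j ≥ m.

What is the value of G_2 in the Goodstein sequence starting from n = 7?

9

[0] 7 ≡ 2·3 + 1 (base 3). Lift 4: 9. −1: 8.
[1] 8 ≡ 2·4 (base 4). Lift 5: 10. −1: 9.
[2] 9 ≡ 5 + 4 (base 5). Lift 6: 10. −1: 9.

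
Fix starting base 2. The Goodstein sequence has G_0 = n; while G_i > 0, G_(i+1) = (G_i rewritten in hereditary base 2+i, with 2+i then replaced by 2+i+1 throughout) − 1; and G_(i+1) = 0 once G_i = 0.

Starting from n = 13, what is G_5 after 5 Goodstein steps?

5765998

13 —HB2→ 2^(2 + 1) + 2^2 + 1 —bump→ 3^(3 + 1) + 3^3 + 1 = 109 —(−1)→ 108
108 —HB3→ 3^(3 + 1) + 3^3 —bump→ 4^(4 + 1) + 4^4 = 1280 —(−1)→ 1279
1279 —HB4→ 4^(4 + 1) + 3·4^3 + 3·4^2 + 3·4 + 3 —bump→ 5^(5 + 1) + 3·5^3 + 3·5^2 + 3·5 + 3 = 16093 —(−1)→ 16092
16092 —HB5→ 5^(5 + 1) + 3·5^3 + 3·5^2 + 3·5 + 2 —bump→ 6^(6 + 1) + 3·6^3 + 3·6^2 + 3·6 + 2 = 280712 —(−1)→ 280711
280711 —HB6→ 6^(6 + 1) + 3·6^3 + 3·6^2 + 3·6 + 1 —bump→ 7^(7 + 1) + 3·7^3 + 3·7^2 + 3·7 + 1 = 5765999 —(−1)→ 5765998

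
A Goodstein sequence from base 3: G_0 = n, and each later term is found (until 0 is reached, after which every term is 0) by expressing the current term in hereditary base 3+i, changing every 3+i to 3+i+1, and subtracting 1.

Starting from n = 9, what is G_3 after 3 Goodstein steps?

19

G_0 = 9. HB_3(9) = 3^2. Bump = 16. G_1 = 15.
G_1 = 15. HB_4(15) = 3·4 + 3. Bump = 18. G_2 = 17.
G_2 = 17. HB_5(17) = 3·5 + 2. Bump = 20. G_3 = 19.
G_3 = 19. HB_6(19) = 3·6 + 1. Bump = 22. G_4 = 21.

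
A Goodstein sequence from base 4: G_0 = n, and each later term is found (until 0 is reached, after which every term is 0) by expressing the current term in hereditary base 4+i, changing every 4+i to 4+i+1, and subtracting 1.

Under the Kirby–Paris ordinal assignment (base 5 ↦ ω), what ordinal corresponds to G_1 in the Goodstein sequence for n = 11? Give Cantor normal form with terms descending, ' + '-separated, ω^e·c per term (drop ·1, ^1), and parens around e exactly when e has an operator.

[0] 11 ≡ 2·4 + 3 (base 4). Lift 5: 13. −1: 12.
[1] 12 ≡ 2·5 + 2 (base 5). Lift 6: 14. −1: 13.

ω·2 + 2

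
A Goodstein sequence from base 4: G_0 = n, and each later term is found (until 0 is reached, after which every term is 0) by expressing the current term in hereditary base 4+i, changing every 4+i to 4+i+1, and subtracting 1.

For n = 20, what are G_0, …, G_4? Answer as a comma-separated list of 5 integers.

G_0 = 20. HB_4(20) = 4^2 + 4. Bump = 30. G_1 = 29.
G_1 = 29. HB_5(29) = 5^2 + 4. Bump = 40. G_2 = 39.
G_2 = 39. HB_6(39) = 6^2 + 3. Bump = 52. G_3 = 51.
G_3 = 51. HB_7(51) = 7^2 + 2. Bump = 66. G_4 = 65.

20, 29, 39, 51, 65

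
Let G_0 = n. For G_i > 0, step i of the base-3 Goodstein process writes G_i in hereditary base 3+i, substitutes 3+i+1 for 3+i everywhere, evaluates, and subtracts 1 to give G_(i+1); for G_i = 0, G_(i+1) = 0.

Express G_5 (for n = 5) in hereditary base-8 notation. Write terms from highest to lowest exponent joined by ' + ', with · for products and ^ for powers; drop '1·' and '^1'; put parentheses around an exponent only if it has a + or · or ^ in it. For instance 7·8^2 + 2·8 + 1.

3

G_0 = 5. HB_3(5) = 3 + 2. Bump = 6. G_1 = 5.
G_1 = 5. HB_4(5) = 4 + 1. Bump = 6. G_2 = 5.
G_2 = 5. HB_5(5) = 5. Bump = 6. G_3 = 5.
G_3 = 5. HB_6(5) = 5. Bump = 5. G_4 = 4.
G_4 = 4. HB_7(4) = 4. Bump = 4. G_5 = 3.
G_5 = 3. HB_8(3) = 3. Bump = 3. G_6 = 2.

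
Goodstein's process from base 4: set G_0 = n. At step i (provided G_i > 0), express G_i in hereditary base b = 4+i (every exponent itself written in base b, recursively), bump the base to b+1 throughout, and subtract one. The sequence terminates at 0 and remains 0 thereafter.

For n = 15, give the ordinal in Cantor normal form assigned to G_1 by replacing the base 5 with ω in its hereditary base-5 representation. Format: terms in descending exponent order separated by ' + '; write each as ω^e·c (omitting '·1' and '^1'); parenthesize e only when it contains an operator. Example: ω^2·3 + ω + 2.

base 4: 15 = 3·4 + 3; at 5: 3·5 + 3 = 18; next = 17
base 5: 17 = 3·5 + 2; at 6: 3·6 + 2 = 20; next = 19

ω·3 + 2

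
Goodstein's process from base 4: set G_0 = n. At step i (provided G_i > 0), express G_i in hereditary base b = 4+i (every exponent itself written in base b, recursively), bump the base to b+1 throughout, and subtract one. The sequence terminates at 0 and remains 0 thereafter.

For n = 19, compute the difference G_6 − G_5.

6

19 —HB4→ 4^2 + 3 —bump→ 5^2 + 3 = 28 —(−1)→ 27
27 —HB5→ 5^2 + 2 —bump→ 6^2 + 2 = 38 —(−1)→ 37
37 —HB6→ 6^2 + 1 —bump→ 7^2 + 1 = 50 —(−1)→ 49
49 —HB7→ 7^2 —bump→ 8^2 = 64 —(−1)→ 63
63 —HB8→ 7·8 + 7 —bump→ 7·9 + 7 = 70 —(−1)→ 69
69 —HB9→ 7·9 + 6 —bump→ 7·10 + 6 = 76 —(−1)→ 75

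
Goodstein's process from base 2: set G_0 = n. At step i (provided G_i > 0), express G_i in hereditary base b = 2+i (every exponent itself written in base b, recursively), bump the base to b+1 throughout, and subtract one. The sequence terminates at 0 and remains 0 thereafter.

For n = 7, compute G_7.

[0] 7 ≡ 2^2 + 2 + 1 (base 2). Lift 3: 31. −1: 30.
[1] 30 ≡ 3^3 + 3 (base 3). Lift 4: 260. −1: 259.
[2] 259 ≡ 4^4 + 3 (base 4). Lift 5: 3128. −1: 3127.
[3] 3127 ≡ 5^5 + 2 (base 5). Lift 6: 46658. −1: 46657.
[4] 46657 ≡ 6^6 + 1 (base 6). Lift 7: 823544. −1: 823543.
[5] 823543 ≡ 7^7 (base 7). Lift 8: 16777216. −1: 16777215.
[6] 16777215 ≡ 7·8^7 + 7·8^6 + 7·8^5 + 7·8^4 + 7·8^3 + 7·8^2 + 7·8 + 7 (base 8). Lift 9: 37665880. −1: 37665879.

37665879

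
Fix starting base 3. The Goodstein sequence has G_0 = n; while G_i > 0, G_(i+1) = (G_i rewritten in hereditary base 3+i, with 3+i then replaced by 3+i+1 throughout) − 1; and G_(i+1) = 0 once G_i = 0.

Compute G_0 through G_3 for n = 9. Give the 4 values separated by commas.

9, 15, 17, 19

(0) 9|_3 = 3^2 ↦ 4^2|_4 = 16 ⇒ 15
(1) 15|_4 = 3·4 + 3 ↦ 3·5 + 3|_5 = 18 ⇒ 17
(2) 17|_5 = 3·5 + 2 ↦ 3·6 + 2|_6 = 20 ⇒ 19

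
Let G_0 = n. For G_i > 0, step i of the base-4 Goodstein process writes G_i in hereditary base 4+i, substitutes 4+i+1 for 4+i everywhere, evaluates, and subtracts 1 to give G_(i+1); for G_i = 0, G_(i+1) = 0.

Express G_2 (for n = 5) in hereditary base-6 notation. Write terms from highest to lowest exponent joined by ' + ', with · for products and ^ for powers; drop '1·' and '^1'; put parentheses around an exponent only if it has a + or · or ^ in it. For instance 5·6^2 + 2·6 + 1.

5

step 0: 5 = 4 + 1; sub 5 for 4: 5 + 1; = 6; G_1 = 6−1 = 5
step 1: 5 = 5; sub 6 for 5: 6; = 6; G_2 = 6−1 = 5
step 2: 5 = 5; sub 7 for 6: 5; = 5; G_3 = 5−1 = 4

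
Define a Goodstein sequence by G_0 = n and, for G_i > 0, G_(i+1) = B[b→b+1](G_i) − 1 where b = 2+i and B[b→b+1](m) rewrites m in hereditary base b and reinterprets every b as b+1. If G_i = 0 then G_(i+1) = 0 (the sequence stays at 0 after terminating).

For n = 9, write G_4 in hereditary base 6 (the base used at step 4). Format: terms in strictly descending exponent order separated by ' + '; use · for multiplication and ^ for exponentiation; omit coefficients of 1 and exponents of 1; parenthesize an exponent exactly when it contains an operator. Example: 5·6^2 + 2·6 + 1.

step 0: 9 = 2^(2 + 1) + 1; sub 3 for 2: 3^(3 + 1) + 1; = 82; G_1 = 82−1 = 81
step 1: 81 = 3^(3 + 1); sub 4 for 3: 4^(4 + 1); = 1024; G_2 = 1024−1 = 1023
step 2: 1023 = 3·4^4 + 3·4^3 + 3·4^2 + 3·4 + 3; sub 5 for 4: 3·5^5 + 3·5^3 + 3·5^2 + 3·5 + 3; = 9843; G_3 = 9843−1 = 9842
step 3: 9842 = 3·5^5 + 3·5^3 + 3·5^2 + 3·5 + 2; sub 6 for 5: 3·6^6 + 3·6^3 + 3·6^2 + 3·6 + 2; = 140744; G_4 = 140744−1 = 140743
step 4: 140743 = 3·6^6 + 3·6^3 + 3·6^2 + 3·6 + 1; sub 7 for 6: 3·7^7 + 3·7^3 + 3·7^2 + 3·7 + 1; = 2471827; G_5 = 2471827−1 = 2471826

3·6^6 + 3·6^3 + 3·6^2 + 3·6 + 1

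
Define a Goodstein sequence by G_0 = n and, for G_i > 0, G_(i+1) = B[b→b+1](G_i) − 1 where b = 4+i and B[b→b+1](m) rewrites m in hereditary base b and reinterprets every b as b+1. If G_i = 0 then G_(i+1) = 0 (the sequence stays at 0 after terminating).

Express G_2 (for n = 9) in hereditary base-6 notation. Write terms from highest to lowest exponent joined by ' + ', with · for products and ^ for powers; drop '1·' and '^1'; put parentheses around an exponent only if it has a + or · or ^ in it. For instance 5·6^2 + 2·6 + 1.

(0) 9|_4 = 2·4 + 1 ↦ 2·5 + 1|_5 = 11 ⇒ 10
(1) 10|_5 = 2·5 ↦ 2·6|_6 = 12 ⇒ 11

6 + 5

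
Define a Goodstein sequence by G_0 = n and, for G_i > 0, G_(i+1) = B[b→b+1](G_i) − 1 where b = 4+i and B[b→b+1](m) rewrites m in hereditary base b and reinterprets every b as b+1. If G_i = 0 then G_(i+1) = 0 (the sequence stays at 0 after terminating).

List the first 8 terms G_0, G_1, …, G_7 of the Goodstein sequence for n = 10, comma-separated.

step 0: 10 = 2·4 + 2; sub 5 for 4: 2·5 + 2; = 12; G_1 = 12−1 = 11
step 1: 11 = 2·5 + 1; sub 6 for 5: 2·6 + 1; = 13; G_2 = 13−1 = 12
step 2: 12 = 2·6; sub 7 for 6: 2·7; = 14; G_3 = 14−1 = 13
step 3: 13 = 7 + 6; sub 8 for 7: 8 + 6; = 14; G_4 = 14−1 = 13
step 4: 13 = 8 + 5; sub 9 for 8: 9 + 5; = 14; G_5 = 14−1 = 13
step 5: 13 = 9 + 4; sub 10 for 9: 10 + 4; = 14; G_6 = 14−1 = 13
step 6: 13 = 10 + 3; sub 11 for 10: 11 + 3; = 14; G_7 = 14−1 = 13

10, 11, 12, 13, 13, 13, 13, 13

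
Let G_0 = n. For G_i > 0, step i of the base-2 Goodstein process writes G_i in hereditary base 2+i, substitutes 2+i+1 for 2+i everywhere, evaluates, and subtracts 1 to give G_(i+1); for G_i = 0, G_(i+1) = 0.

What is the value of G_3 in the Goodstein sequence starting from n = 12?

base 2: 12 = 2^(2 + 1) + 2^2; at 3: 3^(3 + 1) + 3^3 = 108; next = 107
base 3: 107 = 3^(3 + 1) + 2·3^2 + 2·3 + 2; at 4: 4^(4 + 1) + 2·4^2 + 2·4 + 2 = 1066; next = 1065
base 4: 1065 = 4^(4 + 1) + 2·4^2 + 2·4 + 1; at 5: 5^(5 + 1) + 2·5^2 + 2·5 + 1 = 15686; next = 15685
base 5: 15685 = 5^(5 + 1) + 2·5^2 + 2·5; at 6: 6^(6 + 1) + 2·6^2 + 2·6 = 280020; next = 280019

15685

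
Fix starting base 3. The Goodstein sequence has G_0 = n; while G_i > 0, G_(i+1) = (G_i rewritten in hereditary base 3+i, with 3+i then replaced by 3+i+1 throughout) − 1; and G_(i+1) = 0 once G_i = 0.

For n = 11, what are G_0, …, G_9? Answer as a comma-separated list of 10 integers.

base 3: 11 = 3^2 + 2; at 4: 4^2 + 2 = 18; next = 17
base 4: 17 = 4^2 + 1; at 5: 5^2 + 1 = 26; next = 25
base 5: 25 = 5^2; at 6: 6^2 = 36; next = 35
base 6: 35 = 5·6 + 5; at 7: 5·7 + 5 = 40; next = 39
base 7: 39 = 5·7 + 4; at 8: 5·8 + 4 = 44; next = 43
base 8: 43 = 5·8 + 3; at 9: 5·9 + 3 = 48; next = 47
base 9: 47 = 5·9 + 2; at 10: 5·10 + 2 = 52; next = 51
base 10: 51 = 5·10 + 1; at 11: 5·11 + 1 = 56; next = 55
base 11: 55 = 5·11; at 12: 5·12 = 60; next = 59

11, 17, 25, 35, 39, 43, 47, 51, 55, 59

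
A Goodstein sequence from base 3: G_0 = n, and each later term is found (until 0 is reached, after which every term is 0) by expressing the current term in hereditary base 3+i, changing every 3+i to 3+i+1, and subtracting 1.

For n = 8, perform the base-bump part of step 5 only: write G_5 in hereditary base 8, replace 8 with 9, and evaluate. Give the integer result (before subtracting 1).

12

[0] 8 ≡ 2·3 + 2 (base 3). Lift 4: 10. −1: 9.
[1] 9 ≡ 2·4 + 1 (base 4). Lift 5: 11. −1: 10.
[2] 10 ≡ 2·5 (base 5). Lift 6: 12. −1: 11.
[3] 11 ≡ 6 + 5 (base 6). Lift 7: 12. −1: 11.
[4] 11 ≡ 7 + 4 (base 7). Lift 8: 12. −1: 11.
[5] 11 ≡ 8 + 3 (base 8). Lift 9: 12. −1: 11.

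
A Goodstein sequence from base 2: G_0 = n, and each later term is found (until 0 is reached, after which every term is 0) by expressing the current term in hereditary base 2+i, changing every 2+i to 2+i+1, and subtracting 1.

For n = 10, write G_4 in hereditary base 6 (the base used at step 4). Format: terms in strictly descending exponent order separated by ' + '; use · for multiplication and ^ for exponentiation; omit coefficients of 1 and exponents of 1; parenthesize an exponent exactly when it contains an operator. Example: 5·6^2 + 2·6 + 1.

[0] 10 ≡ 2^(2 + 1) + 2 (base 2). Lift 3: 84. −1: 83.
[1] 83 ≡ 3^(3 + 1) + 2 (base 3). Lift 4: 1026. −1: 1025.
[2] 1025 ≡ 4^(4 + 1) + 1 (base 4). Lift 5: 15626. −1: 15625.
[3] 15625 ≡ 5^(5 + 1) (base 5). Lift 6: 279936. −1: 279935.
[4] 279935 ≡ 5·6^6 + 5·6^5 + 5·6^4 + 5·6^3 + 5·6^2 + 5·6 + 5 (base 6). Lift 7: 4215755. −1: 4215754.

5·6^6 + 5·6^5 + 5·6^4 + 5·6^3 + 5·6^2 + 5·6 + 5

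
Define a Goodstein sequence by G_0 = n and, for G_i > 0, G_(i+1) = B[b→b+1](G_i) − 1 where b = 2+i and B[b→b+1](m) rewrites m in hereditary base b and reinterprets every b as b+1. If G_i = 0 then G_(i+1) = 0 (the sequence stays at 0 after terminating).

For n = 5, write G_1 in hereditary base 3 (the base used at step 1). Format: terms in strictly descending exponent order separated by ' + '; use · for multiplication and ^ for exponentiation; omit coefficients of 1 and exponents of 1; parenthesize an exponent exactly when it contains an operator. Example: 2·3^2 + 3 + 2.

3^3

(0) 5|_2 = 2^2 + 1 ↦ 3^3 + 1|_3 = 28 ⇒ 27
(1) 27|_3 = 3^3 ↦ 4^4|_4 = 256 ⇒ 255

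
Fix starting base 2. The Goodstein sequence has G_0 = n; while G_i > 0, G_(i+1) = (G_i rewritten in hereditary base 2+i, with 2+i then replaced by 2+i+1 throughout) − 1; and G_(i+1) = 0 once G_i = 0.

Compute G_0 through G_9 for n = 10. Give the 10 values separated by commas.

10, 83, 1025, 15625, 279935, 4215754, 84073323, 1937434592, 50000555551, 1426559238830

10 —HB2→ 2^(2 + 1) + 2 —bump→ 3^(3 + 1) + 3 = 84 —(−1)→ 83
83 —HB3→ 3^(3 + 1) + 2 —bump→ 4^(4 + 1) + 2 = 1026 —(−1)→ 1025
1025 —HB4→ 4^(4 + 1) + 1 —bump→ 5^(5 + 1) + 1 = 15626 —(−1)→ 15625
15625 —HB5→ 5^(5 + 1) —bump→ 6^(6 + 1) = 279936 —(−1)→ 279935
279935 —HB6→ 5·6^6 + 5·6^5 + 5·6^4 + 5·6^3 + 5·6^2 + 5·6 + 5 —bump→ 5·7^7 + 5·7^5 + 5·7^4 + 5·7^3 + 5·7^2 + 5·7 + 5 = 4215755 —(−1)→ 4215754
4215754 —HB7→ 5·7^7 + 5·7^5 + 5·7^4 + 5·7^3 + 5·7^2 + 5·7 + 4 —bump→ 5·8^8 + 5·8^5 + 5·8^4 + 5·8^3 + 5·8^2 + 5·8 + 4 = 84073324 —(−1)→ 84073323
84073323 —HB8→ 5·8^8 + 5·8^5 + 5·8^4 + 5·8^3 + 5·8^2 + 5·8 + 3 —bump→ 5·9^9 + 5·9^5 + 5·9^4 + 5·9^3 + 5·9^2 + 5·9 + 3 = 1937434593 —(−1)→ 1937434592
1937434592 —HB9→ 5·9^9 + 5·9^5 + 5·9^4 + 5·9^3 + 5·9^2 + 5·9 + 2 —bump→ 5·10^10 + 5·10^5 + 5·10^4 + 5·10^3 + 5·10^2 + 5·10 + 2 = 50000555552 —(−1)→ 50000555551
50000555551 —HB10→ 5·10^10 + 5·10^5 + 5·10^4 + 5·10^3 + 5·10^2 + 5·10 + 1 —bump→ 5·11^11 + 5·11^5 + 5·11^4 + 5·11^3 + 5·11^2 + 5·11 + 1 = 1426559238831 —(−1)→ 1426559238830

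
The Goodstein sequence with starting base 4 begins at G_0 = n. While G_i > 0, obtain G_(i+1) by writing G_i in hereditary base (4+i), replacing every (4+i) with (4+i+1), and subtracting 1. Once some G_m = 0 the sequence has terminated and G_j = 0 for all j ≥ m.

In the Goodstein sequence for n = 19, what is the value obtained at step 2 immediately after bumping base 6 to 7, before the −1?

50

i=0: 19 = 4^2 + 3 (b=4); 4→5: 5^2 + 3 = 28; 28−1 = 27
i=1: 27 = 5^2 + 2 (b=5); 5→6: 6^2 + 2 = 38; 38−1 = 37
i=2: 37 = 6^2 + 1 (b=6); 6→7: 7^2 + 1 = 50; 50−1 = 49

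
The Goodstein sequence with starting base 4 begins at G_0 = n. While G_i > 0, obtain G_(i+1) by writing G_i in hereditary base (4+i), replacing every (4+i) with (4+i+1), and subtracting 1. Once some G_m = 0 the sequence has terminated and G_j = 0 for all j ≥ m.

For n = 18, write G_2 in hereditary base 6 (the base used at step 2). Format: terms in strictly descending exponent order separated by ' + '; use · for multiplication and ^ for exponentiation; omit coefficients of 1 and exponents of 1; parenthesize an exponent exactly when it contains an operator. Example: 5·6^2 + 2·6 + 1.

step 0: 18 = 4^2 + 2; sub 5 for 4: 5^2 + 2; = 27; G_1 = 27−1 = 26
step 1: 26 = 5^2 + 1; sub 6 for 5: 6^2 + 1; = 37; G_2 = 37−1 = 36

6^2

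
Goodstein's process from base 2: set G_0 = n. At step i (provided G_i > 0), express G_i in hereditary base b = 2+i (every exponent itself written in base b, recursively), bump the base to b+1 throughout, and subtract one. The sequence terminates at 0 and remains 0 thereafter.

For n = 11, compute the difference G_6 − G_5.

(0) 11|_2 = 2^(2 + 1) + 2 + 1 ↦ 3^(3 + 1) + 3 + 1|_3 = 85 ⇒ 84
(1) 84|_3 = 3^(3 + 1) + 3 ↦ 4^(4 + 1) + 4|_4 = 1028 ⇒ 1027
(2) 1027|_4 = 4^(4 + 1) + 3 ↦ 5^(5 + 1) + 3|_5 = 15628 ⇒ 15627
(3) 15627|_5 = 5^(5 + 1) + 2 ↦ 6^(6 + 1) + 2|_6 = 279938 ⇒ 279937
(4) 279937|_6 = 6^(6 + 1) + 1 ↦ 7^(7 + 1) + 1|_7 = 5764802 ⇒ 5764801
(5) 5764801|_7 = 7^(7 + 1) ↦ 8^(8 + 1)|_8 = 134217728 ⇒ 134217727

128452926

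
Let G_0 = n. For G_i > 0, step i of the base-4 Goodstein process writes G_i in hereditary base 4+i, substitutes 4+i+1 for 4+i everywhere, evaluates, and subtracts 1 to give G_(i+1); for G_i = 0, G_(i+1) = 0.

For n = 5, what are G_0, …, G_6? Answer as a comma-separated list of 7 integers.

5, 5, 5, 4, 3, 2, 1

(0) 5|_4 = 4 + 1 ↦ 5 + 1|_5 = 6 ⇒ 5
(1) 5|_5 = 5 ↦ 6|_6 = 6 ⇒ 5
(2) 5|_6 = 5 ↦ 5|_7 = 5 ⇒ 4
(3) 4|_7 = 4 ↦ 4|_8 = 4 ⇒ 3
(4) 3|_8 = 3 ↦ 3|_9 = 3 ⇒ 2
(5) 2|_9 = 2 ↦ 2|_10 = 2 ⇒ 1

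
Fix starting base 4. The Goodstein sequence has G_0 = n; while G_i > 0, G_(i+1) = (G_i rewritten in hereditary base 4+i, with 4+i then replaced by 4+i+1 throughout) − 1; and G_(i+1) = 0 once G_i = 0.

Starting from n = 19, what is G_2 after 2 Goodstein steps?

G_0=19  [base 4] 4^2 + 3  →[4↦5]→  5^2 + 3 = 28  −1 ⇒ G_1=27
G_1=27  [base 5] 5^2 + 2  →[5↦6]→  6^2 + 2 = 38  −1 ⇒ G_2=37
G_2=37  [base 6] 6^2 + 1  →[6↦7]→  7^2 + 1 = 50  −1 ⇒ G_3=49

37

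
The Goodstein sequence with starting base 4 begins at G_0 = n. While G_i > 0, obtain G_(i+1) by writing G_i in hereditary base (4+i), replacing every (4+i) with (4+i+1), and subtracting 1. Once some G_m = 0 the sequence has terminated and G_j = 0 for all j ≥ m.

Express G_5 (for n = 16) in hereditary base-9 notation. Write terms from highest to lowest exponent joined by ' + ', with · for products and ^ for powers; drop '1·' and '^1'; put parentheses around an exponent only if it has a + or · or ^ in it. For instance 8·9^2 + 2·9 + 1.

4·9

step 0: 16 = 4^2; sub 5 for 4: 5^2; = 25; G_1 = 25−1 = 24
step 1: 24 = 4·5 + 4; sub 6 for 5: 4·6 + 4; = 28; G_2 = 28−1 = 27
step 2: 27 = 4·6 + 3; sub 7 for 6: 4·7 + 3; = 31; G_3 = 31−1 = 30
step 3: 30 = 4·7 + 2; sub 8 for 7: 4·8 + 2; = 34; G_4 = 34−1 = 33
step 4: 33 = 4·8 + 1; sub 9 for 8: 4·9 + 1; = 37; G_5 = 37−1 = 36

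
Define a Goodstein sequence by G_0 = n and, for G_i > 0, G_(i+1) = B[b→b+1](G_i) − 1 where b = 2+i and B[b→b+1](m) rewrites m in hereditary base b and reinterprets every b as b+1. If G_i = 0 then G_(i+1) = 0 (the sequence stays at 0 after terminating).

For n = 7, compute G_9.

150051213

G_0 = 7. HB_2(7) = 2^2 + 2 + 1. Bump = 31. G_1 = 30.
G_1 = 30. HB_3(30) = 3^3 + 3. Bump = 260. G_2 = 259.
G_2 = 259. HB_4(259) = 4^4 + 3. Bump = 3128. G_3 = 3127.
G_3 = 3127. HB_5(3127) = 5^5 + 2. Bump = 46658. G_4 = 46657.
G_4 = 46657. HB_6(46657) = 6^6 + 1. Bump = 823544. G_5 = 823543.
G_5 = 823543. HB_7(823543) = 7^7. Bump = 16777216. G_6 = 16777215.
G_6 = 16777215. HB_8(16777215) = 7·8^7 + 7·8^6 + 7·8^5 + 7·8^4 + 7·8^3 + 7·8^2 + 7·8 + 7. Bump = 37665880. G_7 = 37665879.
G_7 = 37665879. HB_9(37665879) = 7·9^7 + 7·9^6 + 7·9^5 + 7·9^4 + 7·9^3 + 7·9^2 + 7·9 + 6. Bump = 77777776. G_8 = 77777775.
G_8 = 77777775. HB_10(77777775) = 7·10^7 + 7·10^6 + 7·10^5 + 7·10^4 + 7·10^3 + 7·10^2 + 7·10 + 5. Bump = 150051214. G_9 = 150051213.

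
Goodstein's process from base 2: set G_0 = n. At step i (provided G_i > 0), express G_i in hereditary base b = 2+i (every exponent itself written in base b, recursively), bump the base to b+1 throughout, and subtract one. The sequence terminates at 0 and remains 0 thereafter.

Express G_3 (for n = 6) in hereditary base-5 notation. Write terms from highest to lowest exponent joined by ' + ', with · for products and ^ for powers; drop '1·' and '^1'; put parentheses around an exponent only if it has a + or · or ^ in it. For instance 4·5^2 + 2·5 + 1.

5^5

step 0: 6 = 2^2 + 2; sub 3 for 2: 3^3 + 3; = 30; G_1 = 30−1 = 29
step 1: 29 = 3^3 + 2; sub 4 for 3: 4^4 + 2; = 258; G_2 = 258−1 = 257
step 2: 257 = 4^4 + 1; sub 5 for 4: 5^5 + 1; = 3126; G_3 = 3126−1 = 3125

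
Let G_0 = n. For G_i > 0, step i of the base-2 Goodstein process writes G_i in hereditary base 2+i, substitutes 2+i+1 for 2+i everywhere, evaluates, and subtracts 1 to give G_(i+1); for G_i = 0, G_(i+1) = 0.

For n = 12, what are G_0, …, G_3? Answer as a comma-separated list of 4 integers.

base 2: 12 = 2^(2 + 1) + 2^2; at 3: 3^(3 + 1) + 3^3 = 108; next = 107
base 3: 107 = 3^(3 + 1) + 2·3^2 + 2·3 + 2; at 4: 4^(4 + 1) + 2·4^2 + 2·4 + 2 = 1066; next = 1065
base 4: 1065 = 4^(4 + 1) + 2·4^2 + 2·4 + 1; at 5: 5^(5 + 1) + 2·5^2 + 2·5 + 1 = 15686; next = 15685

12, 107, 1065, 15685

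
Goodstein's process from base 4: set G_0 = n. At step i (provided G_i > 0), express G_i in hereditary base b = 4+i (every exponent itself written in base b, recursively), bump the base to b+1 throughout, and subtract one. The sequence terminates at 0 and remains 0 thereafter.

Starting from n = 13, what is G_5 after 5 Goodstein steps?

G_0=13  [base 4] 3·4 + 1  →[4↦5]→  3·5 + 1 = 16  −1 ⇒ G_1=15
G_1=15  [base 5] 3·5  →[5↦6]→  3·6 = 18  −1 ⇒ G_2=17
G_2=17  [base 6] 2·6 + 5  →[6↦7]→  2·7 + 5 = 19  −1 ⇒ G_3=18
G_3=18  [base 7] 2·7 + 4  →[7↦8]→  2·8 + 4 = 20  −1 ⇒ G_4=19
G_4=19  [base 8] 2·8 + 3  →[8↦9]→  2·9 + 3 = 21  −1 ⇒ G_5=20
G_5=20  [base 9] 2·9 + 2  →[9↦10]→  2·10 + 2 = 22  −1 ⇒ G_6=21

20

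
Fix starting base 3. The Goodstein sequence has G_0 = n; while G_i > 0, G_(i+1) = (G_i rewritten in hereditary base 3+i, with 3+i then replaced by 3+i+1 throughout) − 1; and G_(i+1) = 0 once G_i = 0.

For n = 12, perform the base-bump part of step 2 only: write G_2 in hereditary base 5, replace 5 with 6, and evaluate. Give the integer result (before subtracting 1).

(0) 12|_3 = 3^2 + 3 ↦ 4^2 + 4|_4 = 20 ⇒ 19
(1) 19|_4 = 4^2 + 3 ↦ 5^2 + 3|_5 = 28 ⇒ 27
(2) 27|_5 = 5^2 + 2 ↦ 6^2 + 2|_6 = 38 ⇒ 37

38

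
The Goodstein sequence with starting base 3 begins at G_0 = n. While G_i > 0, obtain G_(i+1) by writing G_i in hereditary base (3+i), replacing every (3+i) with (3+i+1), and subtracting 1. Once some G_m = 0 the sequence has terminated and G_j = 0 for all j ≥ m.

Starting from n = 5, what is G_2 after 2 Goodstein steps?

5

step 0: 5 = 3 + 2; sub 4 for 3: 4 + 2; = 6; G_1 = 6−1 = 5
step 1: 5 = 4 + 1; sub 5 for 4: 5 + 1; = 6; G_2 = 6−1 = 5
step 2: 5 = 5; sub 6 for 5: 6; = 6; G_3 = 6−1 = 5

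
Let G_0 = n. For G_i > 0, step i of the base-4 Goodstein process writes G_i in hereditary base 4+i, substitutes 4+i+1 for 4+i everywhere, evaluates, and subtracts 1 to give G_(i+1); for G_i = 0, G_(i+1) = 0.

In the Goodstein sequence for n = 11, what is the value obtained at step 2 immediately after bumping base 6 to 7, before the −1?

[0] 11 ≡ 2·4 + 3 (base 4). Lift 5: 13. −1: 12.
[1] 12 ≡ 2·5 + 2 (base 5). Lift 6: 14. −1: 13.
[2] 13 ≡ 2·6 + 1 (base 6). Lift 7: 15. −1: 14.

15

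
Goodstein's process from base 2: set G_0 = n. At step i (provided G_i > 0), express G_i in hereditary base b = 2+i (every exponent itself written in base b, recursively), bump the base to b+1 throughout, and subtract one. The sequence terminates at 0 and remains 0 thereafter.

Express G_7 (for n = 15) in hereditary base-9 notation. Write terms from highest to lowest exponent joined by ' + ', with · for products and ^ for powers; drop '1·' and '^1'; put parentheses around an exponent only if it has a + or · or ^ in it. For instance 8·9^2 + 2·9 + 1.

9^(9 + 1) + 7·9^7 + 7·9^6 + 7·9^5 + 7·9^4 + 7·9^3 + 7·9^2 + 7·9 + 6

G_0=15  [base 2] 2^(2 + 1) + 2^2 + 2 + 1  →[2↦3]→  3^(3 + 1) + 3^3 + 3 + 1 = 112  −1 ⇒ G_1=111
G_1=111  [base 3] 3^(3 + 1) + 3^3 + 3  →[3↦4]→  4^(4 + 1) + 4^4 + 4 = 1284  −1 ⇒ G_2=1283
G_2=1283  [base 4] 4^(4 + 1) + 4^4 + 3  →[4↦5]→  5^(5 + 1) + 5^5 + 3 = 18753  −1 ⇒ G_3=18752
G_3=18752  [base 5] 5^(5 + 1) + 5^5 + 2  →[5↦6]→  6^(6 + 1) + 6^6 + 2 = 326594  −1 ⇒ G_4=326593
G_4=326593  [base 6] 6^(6 + 1) + 6^6 + 1  →[6↦7]→  7^(7 + 1) + 7^7 + 1 = 6588345  −1 ⇒ G_5=6588344
G_5=6588344  [base 7] 7^(7 + 1) + 7^7  →[7↦8]→  8^(8 + 1) + 8^8 = 150994944  −1 ⇒ G_6=150994943
G_6=150994943  [base 8] 8^(8 + 1) + 7·8^7 + 7·8^6 + 7·8^5 + 7·8^4 + 7·8^3 + 7·8^2 + 7·8 + 7  →[8↦9]→  9^(9 + 1) + 7·9^7 + 7·9^6 + 7·9^5 + 7·9^4 + 7·9^3 + 7·9^2 + 7·9 + 7 = 3524450281  −1 ⇒ G_7=3524450280
G_7=3524450280  [base 9] 9^(9 + 1) + 7·9^7 + 7·9^6 + 7·9^5 + 7·9^4 + 7·9^3 + 7·9^2 + 7·9 + 6  →[9↦10]→  10^(10 + 1) + 7·10^7 + 7·10^6 + 7·10^5 + 7·10^4 + 7·10^3 + 7·10^2 + 7·10 + 6 = 100077777776  −1 ⇒ G_8=100077777775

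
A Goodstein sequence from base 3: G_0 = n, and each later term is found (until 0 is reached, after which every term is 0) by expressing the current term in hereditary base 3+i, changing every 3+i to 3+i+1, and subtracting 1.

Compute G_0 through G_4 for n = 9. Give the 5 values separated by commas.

9, 15, 17, 19, 21

step 0: 9 = 3^2; sub 4 for 3: 4^2; = 16; G_1 = 16−1 = 15
step 1: 15 = 3·4 + 3; sub 5 for 4: 3·5 + 3; = 18; G_2 = 18−1 = 17
step 2: 17 = 3·5 + 2; sub 6 for 5: 3·6 + 2; = 20; G_3 = 20−1 = 19
step 3: 19 = 3·6 + 1; sub 7 for 6: 3·7 + 1; = 22; G_4 = 22−1 = 21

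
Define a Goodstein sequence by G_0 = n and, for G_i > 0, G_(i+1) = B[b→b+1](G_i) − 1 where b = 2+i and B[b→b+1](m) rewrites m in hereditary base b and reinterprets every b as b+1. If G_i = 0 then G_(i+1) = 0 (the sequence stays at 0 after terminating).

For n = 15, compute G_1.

111

i=0: 15 = 2^(2 + 1) + 2^2 + 2 + 1 (b=2); 2→3: 3^(3 + 1) + 3^3 + 3 + 1 = 112; 112−1 = 111
i=1: 111 = 3^(3 + 1) + 3^3 + 3 (b=3); 3→4: 4^(4 + 1) + 4^4 + 4 = 1284; 1284−1 = 1283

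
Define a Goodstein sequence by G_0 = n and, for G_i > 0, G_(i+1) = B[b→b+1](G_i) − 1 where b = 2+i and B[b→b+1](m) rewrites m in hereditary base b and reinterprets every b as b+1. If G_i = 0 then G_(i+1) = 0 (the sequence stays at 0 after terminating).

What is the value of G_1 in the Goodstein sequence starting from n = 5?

27

[0] 5 ≡ 2^2 + 1 (base 2). Lift 3: 28. −1: 27.
[1] 27 ≡ 3^3 (base 3). Lift 4: 256. −1: 255.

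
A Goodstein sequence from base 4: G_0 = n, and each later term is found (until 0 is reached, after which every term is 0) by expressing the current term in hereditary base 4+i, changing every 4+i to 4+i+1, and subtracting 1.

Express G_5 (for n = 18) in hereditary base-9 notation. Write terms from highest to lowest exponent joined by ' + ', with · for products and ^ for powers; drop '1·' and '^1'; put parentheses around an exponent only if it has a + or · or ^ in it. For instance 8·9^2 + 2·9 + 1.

6·9 + 4

base 4: 18 = 4^2 + 2; at 5: 5^2 + 2 = 27; next = 26
base 5: 26 = 5^2 + 1; at 6: 6^2 + 1 = 37; next = 36
base 6: 36 = 6^2; at 7: 7^2 = 49; next = 48
base 7: 48 = 6·7 + 6; at 8: 6·8 + 6 = 54; next = 53
base 8: 53 = 6·8 + 5; at 9: 6·9 + 5 = 59; next = 58
base 9: 58 = 6·9 + 4; at 10: 6·10 + 4 = 64; next = 63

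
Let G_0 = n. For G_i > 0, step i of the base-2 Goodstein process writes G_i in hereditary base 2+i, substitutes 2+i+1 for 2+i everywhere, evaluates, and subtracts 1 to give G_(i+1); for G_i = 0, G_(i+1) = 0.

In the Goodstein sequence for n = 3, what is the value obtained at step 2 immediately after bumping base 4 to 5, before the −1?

i=0: 3 = 2 + 1 (b=2); 2→3: 3 + 1 = 4; 4−1 = 3
i=1: 3 = 3 (b=3); 3→4: 4 = 4; 4−1 = 3
i=2: 3 = 3 (b=4); 4→5: 3 = 3; 3−1 = 2

3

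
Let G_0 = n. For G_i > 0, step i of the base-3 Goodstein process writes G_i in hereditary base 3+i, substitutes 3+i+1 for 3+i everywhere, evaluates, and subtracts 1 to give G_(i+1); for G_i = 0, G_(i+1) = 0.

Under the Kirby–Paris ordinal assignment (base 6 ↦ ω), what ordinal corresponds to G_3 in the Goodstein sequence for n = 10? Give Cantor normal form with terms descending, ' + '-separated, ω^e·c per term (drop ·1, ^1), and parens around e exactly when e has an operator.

ω·4 + 3

G_0 = 10. HB_3(10) = 3^2 + 1. Bump = 17. G_1 = 16.
G_1 = 16. HB_4(16) = 4^2. Bump = 25. G_2 = 24.
G_2 = 24. HB_5(24) = 4·5 + 4. Bump = 28. G_3 = 27.
G_3 = 27. HB_6(27) = 4·6 + 3. Bump = 31. G_4 = 30.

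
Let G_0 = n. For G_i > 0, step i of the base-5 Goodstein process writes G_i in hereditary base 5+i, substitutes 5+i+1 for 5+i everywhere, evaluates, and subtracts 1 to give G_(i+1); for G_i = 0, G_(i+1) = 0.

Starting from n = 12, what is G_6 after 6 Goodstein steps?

[0] 12 ≡ 2·5 + 2 (base 5). Lift 6: 14. −1: 13.
[1] 13 ≡ 2·6 + 1 (base 6). Lift 7: 15. −1: 14.
[2] 14 ≡ 2·7 (base 7). Lift 8: 16. −1: 15.
[3] 15 ≡ 8 + 7 (base 8). Lift 9: 16. −1: 15.
[4] 15 ≡ 9 + 6 (base 9). Lift 10: 16. −1: 15.
[5] 15 ≡ 10 + 5 (base 10). Lift 11: 16. −1: 15.
[6] 15 ≡ 11 + 4 (base 11). Lift 12: 16. −1: 15.

15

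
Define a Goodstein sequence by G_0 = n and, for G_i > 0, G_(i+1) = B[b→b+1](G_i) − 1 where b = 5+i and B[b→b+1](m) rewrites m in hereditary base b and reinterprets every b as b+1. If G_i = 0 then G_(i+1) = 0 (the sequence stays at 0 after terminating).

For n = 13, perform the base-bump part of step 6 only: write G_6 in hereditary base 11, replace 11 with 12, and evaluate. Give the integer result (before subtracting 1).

18

step 0: 13 = 2·5 + 3; sub 6 for 5: 2·6 + 3; = 15; G_1 = 15−1 = 14
step 1: 14 = 2·6 + 2; sub 7 for 6: 2·7 + 2; = 16; G_2 = 16−1 = 15
step 2: 15 = 2·7 + 1; sub 8 for 7: 2·8 + 1; = 17; G_3 = 17−1 = 16
step 3: 16 = 2·8; sub 9 for 8: 2·9; = 18; G_4 = 18−1 = 17
step 4: 17 = 9 + 8; sub 10 for 9: 10 + 8; = 18; G_5 = 18−1 = 17
step 5: 17 = 10 + 7; sub 11 for 10: 11 + 7; = 18; G_6 = 18−1 = 17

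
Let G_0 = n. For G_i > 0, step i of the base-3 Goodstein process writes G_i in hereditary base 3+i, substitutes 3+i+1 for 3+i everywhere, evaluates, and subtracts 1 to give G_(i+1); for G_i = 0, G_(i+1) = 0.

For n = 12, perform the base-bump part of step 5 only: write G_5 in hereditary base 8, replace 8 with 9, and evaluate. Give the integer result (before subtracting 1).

step 0: 12 = 3^2 + 3; sub 4 for 3: 4^2 + 4; = 20; G_1 = 20−1 = 19
step 1: 19 = 4^2 + 3; sub 5 for 4: 5^2 + 3; = 28; G_2 = 28−1 = 27
step 2: 27 = 5^2 + 2; sub 6 for 5: 6^2 + 2; = 38; G_3 = 38−1 = 37
step 3: 37 = 6^2 + 1; sub 7 for 6: 7^2 + 1; = 50; G_4 = 50−1 = 49
step 4: 49 = 7^2; sub 8 for 7: 8^2; = 64; G_5 = 64−1 = 63

70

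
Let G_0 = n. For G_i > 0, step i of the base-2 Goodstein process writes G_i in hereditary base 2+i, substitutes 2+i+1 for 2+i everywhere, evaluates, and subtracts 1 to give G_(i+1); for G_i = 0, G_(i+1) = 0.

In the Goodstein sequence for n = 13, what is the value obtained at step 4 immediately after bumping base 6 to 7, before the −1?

5765999

i=0: 13 = 2^(2 + 1) + 2^2 + 1 (b=2); 2→3: 3^(3 + 1) + 3^3 + 1 = 109; 109−1 = 108
i=1: 108 = 3^(3 + 1) + 3^3 (b=3); 3→4: 4^(4 + 1) + 4^4 = 1280; 1280−1 = 1279
i=2: 1279 = 4^(4 + 1) + 3·4^3 + 3·4^2 + 3·4 + 3 (b=4); 4→5: 5^(5 + 1) + 3·5^3 + 3·5^2 + 3·5 + 3 = 16093; 16093−1 = 16092
i=3: 16092 = 5^(5 + 1) + 3·5^3 + 3·5^2 + 3·5 + 2 (b=5); 5→6: 6^(6 + 1) + 3·6^3 + 3·6^2 + 3·6 + 2 = 280712; 280712−1 = 280711
i=4: 280711 = 6^(6 + 1) + 3·6^3 + 3·6^2 + 3·6 + 1 (b=6); 6→7: 7^(7 + 1) + 3·7^3 + 3·7^2 + 3·7 + 1 = 5765999; 5765999−1 = 5765998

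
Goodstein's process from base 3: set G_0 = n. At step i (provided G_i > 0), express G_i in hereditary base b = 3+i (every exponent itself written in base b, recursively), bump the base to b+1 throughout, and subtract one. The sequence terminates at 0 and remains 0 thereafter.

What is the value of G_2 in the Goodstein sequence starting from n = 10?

24

[0] 10 ≡ 3^2 + 1 (base 3). Lift 4: 17. −1: 16.
[1] 16 ≡ 4^2 (base 4). Lift 5: 25. −1: 24.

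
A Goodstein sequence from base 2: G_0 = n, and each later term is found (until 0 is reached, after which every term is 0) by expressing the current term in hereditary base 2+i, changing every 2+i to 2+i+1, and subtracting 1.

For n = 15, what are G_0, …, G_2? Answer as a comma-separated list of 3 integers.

G_0 = 15. HB_2(15) = 2^(2 + 1) + 2^2 + 2 + 1. Bump = 112. G_1 = 111.
G_1 = 111. HB_3(111) = 3^(3 + 1) + 3^3 + 3. Bump = 1284. G_2 = 1283.

15, 111, 1283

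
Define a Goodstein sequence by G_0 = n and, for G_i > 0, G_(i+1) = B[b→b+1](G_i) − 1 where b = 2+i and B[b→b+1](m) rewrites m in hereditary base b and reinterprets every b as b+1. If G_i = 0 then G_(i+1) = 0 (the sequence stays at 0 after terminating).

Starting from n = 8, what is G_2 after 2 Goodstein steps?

base 2: 8 = 2^(2 + 1); at 3: 3^(3 + 1) = 81; next = 80
base 3: 80 = 2·3^3 + 2·3^2 + 2·3 + 2; at 4: 2·4^4 + 2·4^2 + 2·4 + 2 = 554; next = 553
base 4: 553 = 2·4^4 + 2·4^2 + 2·4 + 1; at 5: 2·5^5 + 2·5^2 + 2·5 + 1 = 6311; next = 6310

553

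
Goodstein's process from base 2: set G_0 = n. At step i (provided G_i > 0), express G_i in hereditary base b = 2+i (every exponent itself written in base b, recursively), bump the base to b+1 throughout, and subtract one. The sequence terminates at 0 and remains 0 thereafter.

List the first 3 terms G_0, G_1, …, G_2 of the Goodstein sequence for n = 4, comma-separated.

4, 26, 41

i=0: 4 = 2^2 (b=2); 2→3: 3^3 = 27; 27−1 = 26
i=1: 26 = 2·3^2 + 2·3 + 2 (b=3); 3→4: 2·4^2 + 2·4 + 2 = 42; 42−1 = 41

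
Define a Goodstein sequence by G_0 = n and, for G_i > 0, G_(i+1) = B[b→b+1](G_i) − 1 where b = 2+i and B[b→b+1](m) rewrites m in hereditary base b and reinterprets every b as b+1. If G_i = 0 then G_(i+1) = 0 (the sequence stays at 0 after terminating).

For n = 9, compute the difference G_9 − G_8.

825935012890

9 —HB2→ 2^(2 + 1) + 1 —bump→ 3^(3 + 1) + 1 = 82 —(−1)→ 81
81 —HB3→ 3^(3 + 1) —bump→ 4^(4 + 1) = 1024 —(−1)→ 1023
1023 —HB4→ 3·4^4 + 3·4^3 + 3·4^2 + 3·4 + 3 —bump→ 3·5^5 + 3·5^3 + 3·5^2 + 3·5 + 3 = 9843 —(−1)→ 9842
9842 —HB5→ 3·5^5 + 3·5^3 + 3·5^2 + 3·5 + 2 —bump→ 3·6^6 + 3·6^3 + 3·6^2 + 3·6 + 2 = 140744 —(−1)→ 140743
140743 —HB6→ 3·6^6 + 3·6^3 + 3·6^2 + 3·6 + 1 —bump→ 3·7^7 + 3·7^3 + 3·7^2 + 3·7 + 1 = 2471827 —(−1)→ 2471826
2471826 —HB7→ 3·7^7 + 3·7^3 + 3·7^2 + 3·7 —bump→ 3·8^8 + 3·8^3 + 3·8^2 + 3·8 = 50333400 —(−1)→ 50333399
50333399 —HB8→ 3·8^8 + 3·8^3 + 3·8^2 + 2·8 + 7 —bump→ 3·9^9 + 3·9^3 + 3·9^2 + 2·9 + 7 = 1162263922 —(−1)→ 1162263921
1162263921 —HB9→ 3·9^9 + 3·9^3 + 3·9^2 + 2·9 + 6 —bump→ 3·10^10 + 3·10^3 + 3·10^2 + 2·10 + 6 = 30000003326 —(−1)→ 30000003325
30000003325 —HB10→ 3·10^10 + 3·10^3 + 3·10^2 + 2·10 + 5 —bump→ 3·11^11 + 3·11^3 + 3·11^2 + 2·11 + 5 = 855935016216 —(−1)→ 855935016215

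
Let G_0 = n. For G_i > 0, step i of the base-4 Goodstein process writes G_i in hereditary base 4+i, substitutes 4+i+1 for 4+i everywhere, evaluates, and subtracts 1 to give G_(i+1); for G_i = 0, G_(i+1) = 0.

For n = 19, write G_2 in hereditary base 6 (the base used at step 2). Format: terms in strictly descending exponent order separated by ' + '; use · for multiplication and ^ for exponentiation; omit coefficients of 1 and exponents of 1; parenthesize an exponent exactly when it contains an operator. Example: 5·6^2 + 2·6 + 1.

6^2 + 1

i=0: 19 = 4^2 + 3 (b=4); 4→5: 5^2 + 3 = 28; 28−1 = 27
i=1: 27 = 5^2 + 2 (b=5); 5→6: 6^2 + 2 = 38; 38−1 = 37
i=2: 37 = 6^2 + 1 (b=6); 6→7: 7^2 + 1 = 50; 50−1 = 49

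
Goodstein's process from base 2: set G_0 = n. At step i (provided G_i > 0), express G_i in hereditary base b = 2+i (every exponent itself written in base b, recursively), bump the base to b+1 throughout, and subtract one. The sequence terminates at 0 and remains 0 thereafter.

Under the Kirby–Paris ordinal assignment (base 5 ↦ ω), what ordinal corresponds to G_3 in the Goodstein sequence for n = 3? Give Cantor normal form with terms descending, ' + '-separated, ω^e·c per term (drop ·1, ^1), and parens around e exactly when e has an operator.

i=0: 3 = 2 + 1 (b=2); 2→3: 3 + 1 = 4; 4−1 = 3
i=1: 3 = 3 (b=3); 3→4: 4 = 4; 4−1 = 3
i=2: 3 = 3 (b=4); 4→5: 3 = 3; 3−1 = 2
i=3: 2 = 2 (b=5); 5→6: 2 = 2; 2−1 = 1

2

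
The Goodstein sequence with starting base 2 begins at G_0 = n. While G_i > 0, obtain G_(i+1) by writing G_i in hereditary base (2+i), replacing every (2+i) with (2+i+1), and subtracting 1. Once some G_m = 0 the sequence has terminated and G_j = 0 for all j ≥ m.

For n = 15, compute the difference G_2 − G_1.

1172

G_0=15  [base 2] 2^(2 + 1) + 2^2 + 2 + 1  →[2↦3]→  3^(3 + 1) + 3^3 + 3 + 1 = 112  −1 ⇒ G_1=111
G_1=111  [base 3] 3^(3 + 1) + 3^3 + 3  →[3↦4]→  4^(4 + 1) + 4^4 + 4 = 1284  −1 ⇒ G_2=1283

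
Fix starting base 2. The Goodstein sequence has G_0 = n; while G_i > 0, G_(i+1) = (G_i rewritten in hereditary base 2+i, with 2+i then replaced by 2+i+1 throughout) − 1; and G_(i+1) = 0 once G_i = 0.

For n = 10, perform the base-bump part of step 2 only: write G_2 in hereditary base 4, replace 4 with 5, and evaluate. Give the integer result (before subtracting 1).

15626

step 0: 10 = 2^(2 + 1) + 2; sub 3 for 2: 3^(3 + 1) + 3; = 84; G_1 = 84−1 = 83
step 1: 83 = 3^(3 + 1) + 2; sub 4 for 3: 4^(4 + 1) + 2; = 1026; G_2 = 1026−1 = 1025
step 2: 1025 = 4^(4 + 1) + 1; sub 5 for 4: 5^(5 + 1) + 1; = 15626; G_3 = 15626−1 = 15625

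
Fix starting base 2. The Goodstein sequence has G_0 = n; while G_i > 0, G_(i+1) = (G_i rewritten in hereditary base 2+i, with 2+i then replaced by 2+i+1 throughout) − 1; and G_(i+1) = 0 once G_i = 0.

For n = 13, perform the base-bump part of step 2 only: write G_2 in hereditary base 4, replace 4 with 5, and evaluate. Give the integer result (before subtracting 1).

base 2: 13 = 2^(2 + 1) + 2^2 + 1; at 3: 3^(3 + 1) + 3^3 + 1 = 109; next = 108
base 3: 108 = 3^(3 + 1) + 3^3; at 4: 4^(4 + 1) + 4^4 = 1280; next = 1279

16093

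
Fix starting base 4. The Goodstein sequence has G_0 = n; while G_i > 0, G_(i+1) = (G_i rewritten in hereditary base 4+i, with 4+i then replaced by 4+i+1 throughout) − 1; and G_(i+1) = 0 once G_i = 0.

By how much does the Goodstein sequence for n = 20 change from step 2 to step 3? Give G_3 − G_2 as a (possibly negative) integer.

[0] 20 ≡ 4^2 + 4 (base 4). Lift 5: 30. −1: 29.
[1] 29 ≡ 5^2 + 4 (base 5). Lift 6: 40. −1: 39.
[2] 39 ≡ 6^2 + 3 (base 6). Lift 7: 52. −1: 51.

12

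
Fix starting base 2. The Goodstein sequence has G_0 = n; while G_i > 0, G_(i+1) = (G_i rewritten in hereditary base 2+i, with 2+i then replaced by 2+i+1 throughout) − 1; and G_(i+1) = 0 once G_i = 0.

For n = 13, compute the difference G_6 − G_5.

128453481

[0] 13 ≡ 2^(2 + 1) + 2^2 + 1 (base 2). Lift 3: 109. −1: 108.
[1] 108 ≡ 3^(3 + 1) + 3^3 (base 3). Lift 4: 1280. −1: 1279.
[2] 1279 ≡ 4^(4 + 1) + 3·4^3 + 3·4^2 + 3·4 + 3 (base 4). Lift 5: 16093. −1: 16092.
[3] 16092 ≡ 5^(5 + 1) + 3·5^3 + 3·5^2 + 3·5 + 2 (base 5). Lift 6: 280712. −1: 280711.
[4] 280711 ≡ 6^(6 + 1) + 3·6^3 + 3·6^2 + 3·6 + 1 (base 6). Lift 7: 5765999. −1: 5765998.
[5] 5765998 ≡ 7^(7 + 1) + 3·7^3 + 3·7^2 + 3·7 (base 7). Lift 8: 134219480. −1: 134219479.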